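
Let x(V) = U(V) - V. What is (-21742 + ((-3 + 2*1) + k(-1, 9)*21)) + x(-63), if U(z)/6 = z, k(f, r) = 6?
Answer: -21932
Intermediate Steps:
U(z) = 6*z
x(V) = 5*V (x(V) = 6*V - V = 5*V)
(-21742 + ((-3 + 2*1) + k(-1, 9)*21)) + x(-63) = (-21742 + ((-3 + 2*1) + 6*21)) + 5*(-63) = (-21742 + ((-3 + 2) + 126)) - 315 = (-21742 + (-1 + 126)) - 315 = (-21742 + 125) - 315 = -21617 - 315 = -21932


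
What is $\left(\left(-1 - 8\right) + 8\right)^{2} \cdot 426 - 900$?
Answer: $-474$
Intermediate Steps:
$\left(\left(-1 - 8\right) + 8\right)^{2} \cdot 426 - 900 = \left(-9 + 8\right)^{2} \cdot 426 - 900 = \left(-1\right)^{2} \cdot 426 - 900 = 1 \cdot 426 - 900 = 426 - 900 = -474$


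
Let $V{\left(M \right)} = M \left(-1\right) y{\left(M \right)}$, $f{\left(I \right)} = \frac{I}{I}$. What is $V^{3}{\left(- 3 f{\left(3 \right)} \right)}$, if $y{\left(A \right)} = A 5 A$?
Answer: $2460375$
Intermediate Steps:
$f{\left(I \right)} = 1$
$y{\left(A \right)} = 5 A^{2}$ ($y{\left(A \right)} = 5 A A = 5 A^{2}$)
$V{\left(M \right)} = - 5 M^{3}$ ($V{\left(M \right)} = M \left(-1\right) 5 M^{2} = - M 5 M^{2} = - 5 M^{3}$)
$V^{3}{\left(- 3 f{\left(3 \right)} \right)} = \left(- 5 \left(\left(-3\right) 1\right)^{3}\right)^{3} = \left(- 5 \left(-3\right)^{3}\right)^{3} = \left(\left(-5\right) \left(-27\right)\right)^{3} = 135^{3} = 2460375$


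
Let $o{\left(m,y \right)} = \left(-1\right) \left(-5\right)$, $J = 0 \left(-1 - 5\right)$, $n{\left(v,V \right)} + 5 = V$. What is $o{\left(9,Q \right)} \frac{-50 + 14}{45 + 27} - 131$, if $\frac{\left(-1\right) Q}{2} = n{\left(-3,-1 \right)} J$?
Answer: $- \frac{267}{2} \approx -133.5$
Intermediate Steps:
$n{\left(v,V \right)} = -5 + V$
$J = 0$ ($J = 0 \left(-6\right) = 0$)
$Q = 0$ ($Q = - 2 \left(-5 - 1\right) 0 = - 2 \left(\left(-6\right) 0\right) = \left(-2\right) 0 = 0$)
$o{\left(m,y \right)} = 5$
$o{\left(9,Q \right)} \frac{-50 + 14}{45 + 27} - 131 = 5 \frac{-50 + 14}{45 + 27} - 131 = 5 \left(- \frac{36}{72}\right) - 131 = 5 \left(\left(-36\right) \frac{1}{72}\right) - 131 = 5 \left(- \frac{1}{2}\right) - 131 = - \frac{5}{2} - 131 = - \frac{267}{2}$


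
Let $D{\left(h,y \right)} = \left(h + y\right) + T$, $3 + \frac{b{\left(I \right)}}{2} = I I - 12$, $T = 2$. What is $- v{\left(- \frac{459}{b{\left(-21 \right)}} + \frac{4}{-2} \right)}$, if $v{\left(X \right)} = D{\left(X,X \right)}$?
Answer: $\frac{437}{142} \approx 3.0775$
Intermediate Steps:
$b{\left(I \right)} = -30 + 2 I^{2}$ ($b{\left(I \right)} = -6 + 2 \left(I I - 12\right) = -6 + 2 \left(I^{2} - 12\right) = -6 + 2 \left(-12 + I^{2}\right) = -6 + \left(-24 + 2 I^{2}\right) = -30 + 2 I^{2}$)
$D{\left(h,y \right)} = 2 + h + y$ ($D{\left(h,y \right)} = \left(h + y\right) + 2 = 2 + h + y$)
$v{\left(X \right)} = 2 + 2 X$ ($v{\left(X \right)} = 2 + X + X = 2 + 2 X$)
$- v{\left(- \frac{459}{b{\left(-21 \right)}} + \frac{4}{-2} \right)} = - (2 + 2 \left(- \frac{459}{-30 + 2 \left(-21\right)^{2}} + \frac{4}{-2}\right)) = - (2 + 2 \left(- \frac{459}{-30 + 2 \cdot 441} + 4 \left(- \frac{1}{2}\right)\right)) = - (2 + 2 \left(- \frac{459}{-30 + 882} - 2\right)) = - (2 + 2 \left(- \frac{459}{852} - 2\right)) = - (2 + 2 \left(\left(-459\right) \frac{1}{852} - 2\right)) = - (2 + 2 \left(- \frac{153}{284} - 2\right)) = - (2 + 2 \left(- \frac{721}{284}\right)) = - (2 - \frac{721}{142}) = \left(-1\right) \left(- \frac{437}{142}\right) = \frac{437}{142}$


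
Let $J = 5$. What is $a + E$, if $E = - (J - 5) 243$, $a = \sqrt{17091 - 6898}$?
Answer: $\sqrt{10193} \approx 100.96$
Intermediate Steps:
$a = \sqrt{10193} \approx 100.96$
$E = 0$ ($E = - (5 - 5) 243 = \left(-1\right) 0 \cdot 243 = 0 \cdot 243 = 0$)
$a + E = \sqrt{10193} + 0 = \sqrt{10193}$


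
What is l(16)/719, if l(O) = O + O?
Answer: 32/719 ≈ 0.044506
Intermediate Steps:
l(O) = 2*O
l(16)/719 = (2*16)/719 = 32*(1/719) = 32/719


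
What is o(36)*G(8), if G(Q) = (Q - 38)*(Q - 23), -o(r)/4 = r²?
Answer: -2332800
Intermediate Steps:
o(r) = -4*r²
G(Q) = (-38 + Q)*(-23 + Q)
o(36)*G(8) = (-4*36²)*(874 + 8² - 61*8) = (-4*1296)*(874 + 64 - 488) = -5184*450 = -2332800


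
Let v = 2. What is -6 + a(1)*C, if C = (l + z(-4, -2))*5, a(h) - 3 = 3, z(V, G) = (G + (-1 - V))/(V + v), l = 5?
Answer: 129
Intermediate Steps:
z(V, G) = (-1 + G - V)/(2 + V) (z(V, G) = (G + (-1 - V))/(V + 2) = (-1 + G - V)/(2 + V))
a(h) = 6 (a(h) = 3 + 3 = 6)
C = 45/2 (C = (5 + (-1 - 2 - 1*(-4))/(2 - 4))*5 = (5 + (-1 - 2 + 4)/(-2))*5 = (5 - 1/2*1)*5 = (5 - 1/2)*5 = (9/2)*5 = 45/2 ≈ 22.500)
-6 + a(1)*C = -6 + 6*(45/2) = -6 + 135 = 129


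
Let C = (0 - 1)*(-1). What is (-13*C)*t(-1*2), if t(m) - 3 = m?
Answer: -13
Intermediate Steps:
C = 1 (C = -1*(-1) = 1)
t(m) = 3 + m
(-13*C)*t(-1*2) = (-13*1)*(3 - 1*2) = -13*(3 - 2) = -13*1 = -13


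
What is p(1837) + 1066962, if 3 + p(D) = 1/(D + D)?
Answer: 3920007367/3674 ≈ 1.0670e+6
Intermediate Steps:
p(D) = -3 + 1/(2*D) (p(D) = -3 + 1/(D + D) = -3 + 1/(2*D))
p(1837) + 1066962 = (-3 + (1/2)/1837) + 1066962 = (-3 + (1/2)*(1/1837)) + 1066962 = (-3 + 1/3674) + 1066962 = -11021/3674 + 1066962 = 3920007367/3674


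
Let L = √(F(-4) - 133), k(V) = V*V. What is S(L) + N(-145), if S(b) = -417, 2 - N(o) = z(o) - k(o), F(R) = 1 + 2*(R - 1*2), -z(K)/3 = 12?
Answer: 20646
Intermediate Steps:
z(K) = -36 (z(K) = -3*12 = -36)
k(V) = V²
F(R) = -3 + 2*R (F(R) = 1 + 2*(R - 2) = 1 + 2*(-2 + R) = 1 + (-4 + 2*R) = -3 + 2*R)
N(o) = 38 + o² (N(o) = 2 - (-36 - o²) = 2 + (36 + o²) = 38 + o²)
L = 12*I (L = √((-3 + 2*(-4)) - 133) = √((-3 - 8) - 133) = √(-11 - 133) = √(-144) = 12*I ≈ 12.0*I)
S(L) + N(-145) = -417 + (38 + (-145)²) = -417 + (38 + 21025) = -417 + 21063 = 20646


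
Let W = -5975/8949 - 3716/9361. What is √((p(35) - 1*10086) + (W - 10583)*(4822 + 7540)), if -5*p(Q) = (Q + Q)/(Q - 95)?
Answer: 3*I*√1133660948509630953533110/279238630 ≈ 11439.0*I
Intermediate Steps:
p(Q) = -2*Q/(5*(-95 + Q)) (p(Q) = -(Q + Q)/(5*(Q - 95)) = -2*Q/(5*(-95 + Q)))
W = -89186459/83771589 (W = -5975*1/8949 - 3716*1/9361 = -5975/8949 - 3716/9361 = -89186459/83771589 ≈ -1.0646)
√((p(35) - 1*10086) + (W - 10583)*(4822 + 7540)) = √((-2*35/(-475 + 5*35) - 1*10086) + (-89186459/83771589 - 10583)*(4822 + 7540)) = √((-2*35/(-475 + 175) - 10086) - 886643912846/83771589*12362) = √((-2*35/(-300) - 10086) - 10960692050602252/83771589) = √((-2*35*(-1/300) - 10086) - 10960692050602252/83771589) = √((7/30 - 10086) - 10960692050602252/83771589) = √(-302573/30 - 10960692050602252/83771589) = √(-36538456504340673/279238630) = 3*I*√1133660948509630953533110/279238630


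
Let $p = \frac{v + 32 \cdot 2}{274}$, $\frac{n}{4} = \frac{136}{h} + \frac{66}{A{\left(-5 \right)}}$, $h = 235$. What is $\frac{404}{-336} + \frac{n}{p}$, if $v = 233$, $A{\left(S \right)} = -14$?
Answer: $- \frac{32174117}{1954260} \approx -16.464$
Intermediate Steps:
$n = - \frac{27212}{1645}$ ($n = 4 \left(\frac{136}{235} + \frac{66}{-14}\right) = 4 \left(136 \cdot \frac{1}{235} + 66 \left(- \frac{1}{14}\right)\right) = 4 \left(\frac{136}{235} - \frac{33}{7}\right) = 4 \left(- \frac{6803}{1645}\right) = - \frac{27212}{1645} \approx -16.542$)
$p = \frac{297}{274}$ ($p = \frac{233 + 32 \cdot 2}{274} = \left(233 + 64\right) \frac{1}{274} = 297 \cdot \frac{1}{274} = \frac{297}{274} \approx 1.0839$)
$\frac{404}{-336} + \frac{n}{p} = \frac{404}{-336} - \frac{27212}{1645 \cdot \frac{297}{274}} = 404 \left(- \frac{1}{336}\right) - \frac{7456088}{488565} = - \frac{101}{84} - \frac{7456088}{488565} = - \frac{32174117}{1954260}$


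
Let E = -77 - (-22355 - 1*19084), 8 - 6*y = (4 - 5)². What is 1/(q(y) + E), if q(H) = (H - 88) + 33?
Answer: 6/247849 ≈ 2.4208e-5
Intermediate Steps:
y = 7/6 (y = 4/3 - (4 - 5)²/6 = 4/3 - ⅙*(-1)² = 4/3 - ⅙*1 = 4/3 - ⅙ = 7/6 ≈ 1.1667)
E = 41362 (E = -77 - (-22355 - 19084) = -77 - 1*(-41439) = -77 + 41439 = 41362)
q(H) = -55 + H (q(H) = (-88 + H) + 33 = -55 + H)
1/(q(y) + E) = 1/((-55 + 7/6) + 41362) = 1/(-323/6 + 41362) = 1/(247849/6) = 6/247849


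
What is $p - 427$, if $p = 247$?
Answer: $-180$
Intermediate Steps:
$p - 427 = 247 - 427 = -180$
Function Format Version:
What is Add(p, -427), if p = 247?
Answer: -180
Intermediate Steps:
Add(p, -427) = Add(247, -427) = -180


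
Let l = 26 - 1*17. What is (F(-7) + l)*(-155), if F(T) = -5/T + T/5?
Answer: -9021/7 ≈ -1288.7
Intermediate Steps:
F(T) = -5/T + T/5 (F(T) = -5/T + T*(⅕) = -5/T + T/5)
l = 9 (l = 26 - 17 = 9)
(F(-7) + l)*(-155) = ((-5/(-7) + (⅕)*(-7)) + 9)*(-155) = ((-5*(-⅐) - 7/5) + 9)*(-155) = ((5/7 - 7/5) + 9)*(-155) = (-24/35 + 9)*(-155) = (291/35)*(-155) = -9021/7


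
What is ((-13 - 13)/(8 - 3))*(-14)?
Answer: 364/5 ≈ 72.800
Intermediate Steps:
((-13 - 13)/(8 - 3))*(-14) = -26/5*(-14) = 364/5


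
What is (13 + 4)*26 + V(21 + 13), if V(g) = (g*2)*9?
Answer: 1054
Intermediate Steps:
V(g) = 18*g (V(g) = (2*g)*9 = 18*g)
(13 + 4)*26 + V(21 + 13) = (13 + 4)*26 + 18*(21 + 13) = 17*26 + 18*34 = 442 + 612 = 1054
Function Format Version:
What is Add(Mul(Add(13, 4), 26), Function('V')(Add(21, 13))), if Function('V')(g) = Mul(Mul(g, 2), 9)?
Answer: 1054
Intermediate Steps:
Function('V')(g) = Mul(18, g) (Function('V')(g) = Mul(Mul(2, g), 9) = Mul(18, g))
Add(Mul(Add(13, 4), 26), Function('V')(Add(21, 13))) = Add(Mul(Add(13, 4), 26), Mul(18, Add(21, 13))) = Add(Mul(17, 26), Mul(18, 34)) = Add(442, 612) = 1054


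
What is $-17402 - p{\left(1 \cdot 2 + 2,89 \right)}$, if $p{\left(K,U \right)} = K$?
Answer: $-17406$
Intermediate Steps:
$-17402 - p{\left(1 \cdot 2 + 2,89 \right)} = -17402 - \left(1 \cdot 2 + 2\right) = -17402 - \left(2 + 2\right) = -17402 - 4 = -17406$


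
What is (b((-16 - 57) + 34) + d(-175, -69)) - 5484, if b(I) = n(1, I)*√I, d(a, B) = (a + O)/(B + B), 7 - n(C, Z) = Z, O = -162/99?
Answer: -8322769/1518 + 46*I*√39 ≈ -5482.7 + 287.27*I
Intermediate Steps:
O = -18/11 (O = -162*1/99 = -18/11 ≈ -1.6364)
n(C, Z) = 7 - Z
d(a, B) = (-18/11 + a)/(2*B) (d(a, B) = (a - 18/11)/(B + B) = (-18/11 + a)/((2*B)) = (-18/11 + a)*(1/(2*B)) = (-18/11 + a)/(2*B))
b(I) = √I*(7 - I) (b(I) = (7 - I)*√I = √I*(7 - I))
(b((-16 - 57) + 34) + d(-175, -69)) - 5484 = (√((-16 - 57) + 34)*(7 - ((-16 - 57) + 34)) + (1/22)*(-18 + 11*(-175))/(-69)) - 5484 = (√(-73 + 34)*(7 - (-73 + 34)) + (1/22)*(-1/69)*(-18 - 1925)) - 5484 = (√(-39)*(7 - 1*(-39)) + (1/22)*(-1/69)*(-1943)) - 5484 = ((I*√39)*(7 + 39) + 1943/1518) - 5484 = ((I*√39)*46 + 1943/1518) - 5484 = (46*I*√39 + 1943/1518) - 5484 = (1943/1518 + 46*I*√39) - 5484 = -8322769/1518 + 46*I*√39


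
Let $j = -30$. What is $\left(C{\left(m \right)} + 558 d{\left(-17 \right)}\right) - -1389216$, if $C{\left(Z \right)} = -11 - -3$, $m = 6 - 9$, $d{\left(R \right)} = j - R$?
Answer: $1381954$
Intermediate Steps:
$d{\left(R \right)} = -30 - R$
$m = -3$
$C{\left(Z \right)} = -8$ ($C{\left(Z \right)} = -11 + 3 = -8$)
$\left(C{\left(m \right)} + 558 d{\left(-17 \right)}\right) - -1389216 = \left(-8 + 558 \left(-30 - -17\right)\right) - -1389216 = \left(-8 + 558 \left(-30 + 17\right)\right) + 1389216 = \left(-8 + 558 \left(-13\right)\right) + 1389216 = \left(-8 - 7254\right) + 1389216 = -7262 + 1389216 = 1381954$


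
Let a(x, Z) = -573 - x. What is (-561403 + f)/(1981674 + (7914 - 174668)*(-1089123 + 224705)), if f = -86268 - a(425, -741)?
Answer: -646673/144147140846 ≈ -4.4862e-6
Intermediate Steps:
f = -85270 (f = -86268 - (-573 - 1*425) = -86268 - (-573 - 425) = -86268 - 1*(-998) = -86268 + 998 = -85270)
(-561403 + f)/(1981674 + (7914 - 174668)*(-1089123 + 224705)) = (-561403 - 85270)/(1981674 + (7914 - 174668)*(-1089123 + 224705)) = -646673/(1981674 - 166754*(-864418)) = -646673/(1981674 + 144145159172) = -646673/144147140846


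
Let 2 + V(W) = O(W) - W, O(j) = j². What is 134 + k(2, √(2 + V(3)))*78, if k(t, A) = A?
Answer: 134 + 78*√6 ≈ 325.06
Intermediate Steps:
V(W) = -2 + W² - W (V(W) = -2 + (W² - W) = -2 + W² - W)
134 + k(2, √(2 + V(3)))*78 = 134 + √(2 + (-2 + 3² - 1*3))*78 = 134 + √(2 + (-2 + 9 - 3))*78 = 134 + √(2 + 4)*78 = 134 + √6*78 = 134 + 78*√6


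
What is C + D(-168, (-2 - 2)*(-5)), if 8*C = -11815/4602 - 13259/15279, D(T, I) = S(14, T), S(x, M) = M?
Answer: -31581166285/187503888 ≈ -168.43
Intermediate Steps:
D(T, I) = T
C = -80513101/187503888 (C = (-11815/4602 - 13259/15279)/8 = (1/8)*(-80513101/23437986) = -80513101/187503888 ≈ -0.42939)
C + D(-168, (-2 - 2)*(-5)) = -80513101/187503888 - 168 = -31581166285/187503888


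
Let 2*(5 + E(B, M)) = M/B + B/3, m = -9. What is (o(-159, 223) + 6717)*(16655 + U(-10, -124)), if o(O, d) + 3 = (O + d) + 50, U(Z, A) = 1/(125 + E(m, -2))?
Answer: 242793048804/2135 ≈ 1.1372e+8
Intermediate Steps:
E(B, M) = -5 + B/6 + M/(2*B) (E(B, M) = -5 + (M/B + B/3)/2 = -5 + (B/3 + M/B)/2 = -5 + (B/6 + M/(2*B)) = -5 + B/6 + M/(2*B))
U(Z, A) = 18/2135 (U(Z, A) = 1/(125 + (-5 + (1/6)*(-9) + (1/2)*(-2)/(-9))) = 1/(125 + (-5 - 3/2 + (1/2)*(-2)*(-1/9))) = 1/(125 + (-5 - 3/2 + 1/9)) = 1/(125 - 115/18) = 1/(2135/18) = 18/2135)
o(O, d) = 47 + O + d (o(O, d) = -3 + ((O + d) + 50) = -3 + (50 + O + d) = 47 + O + d)
(o(-159, 223) + 6717)*(16655 + U(-10, -124)) = ((47 - 159 + 223) + 6717)*(16655 + 18/2135) = (111 + 6717)*(35558443/2135) = 6828*(35558443/2135) = 242793048804/2135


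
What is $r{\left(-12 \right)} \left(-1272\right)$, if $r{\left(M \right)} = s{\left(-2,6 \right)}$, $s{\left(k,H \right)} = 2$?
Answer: $-2544$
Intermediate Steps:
$r{\left(M \right)} = 2$
$r{\left(-12 \right)} \left(-1272\right) = 2 \left(-1272\right) = -2544$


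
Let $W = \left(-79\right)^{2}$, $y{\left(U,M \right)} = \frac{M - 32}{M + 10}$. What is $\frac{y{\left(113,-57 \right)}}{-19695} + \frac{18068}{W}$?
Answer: $\frac{16724359771}{5777075265} \approx 2.895$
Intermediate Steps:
$y{\left(U,M \right)} = \frac{-32 + M}{10 + M}$
$W = 6241$
$\frac{y{\left(113,-57 \right)}}{-19695} + \frac{18068}{W} = \frac{\frac{1}{10 - 57} \left(-32 - 57\right)}{-19695} + \frac{18068}{6241} = \frac{1}{-47} \left(-89\right) \left(- \frac{1}{19695}\right) + 18068 \cdot \frac{1}{6241} = \left(- \frac{1}{47}\right) \left(-89\right) \left(- \frac{1}{19695}\right) + \frac{18068}{6241} = \frac{89}{47} \left(- \frac{1}{19695}\right) + \frac{18068}{6241} = - \frac{89}{925665} + \frac{18068}{6241} = \frac{16724359771}{5777075265}$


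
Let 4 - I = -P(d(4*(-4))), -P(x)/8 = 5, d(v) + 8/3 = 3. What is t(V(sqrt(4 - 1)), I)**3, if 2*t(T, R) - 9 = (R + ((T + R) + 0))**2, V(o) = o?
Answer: 17656683480 - 1459034208*sqrt(3) ≈ 1.5130e+10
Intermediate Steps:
d(v) = 1/3 (d(v) = -8/3 + 3 = 1/3)
P(x) = -40 (P(x) = -8*5 = -40)
I = -36 (I = 4 - (-1)*(-40) = 4 - 1*40 = 4 - 40 = -36)
t(T, R) = 9/2 + (T + 2*R)**2/2 (t(T, R) = 9/2 + (R + ((T + R) + 0))**2/2 = 9/2 + (R + ((R + T) + 0))**2/2 = 9/2 + (R + (R + T))**2/2 = 9/2 + (T + 2*R)**2/2)
t(V(sqrt(4 - 1)), I)**3 = (9/2 + (sqrt(4 - 1) + 2*(-36))**2/2)**3 = (9/2 + (sqrt(3) - 72)**2/2)**3 = (9/2 + (-72 + sqrt(3))**2/2)**3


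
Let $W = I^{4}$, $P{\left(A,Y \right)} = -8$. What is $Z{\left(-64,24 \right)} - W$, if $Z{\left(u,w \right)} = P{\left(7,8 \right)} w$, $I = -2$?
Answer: $-208$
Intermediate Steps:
$Z{\left(u,w \right)} = - 8 w$
$W = 16$ ($W = \left(-2\right)^{4} = 16$)
$Z{\left(-64,24 \right)} - W = \left(-8\right) 24 - 16 = -192 - 16 = -208$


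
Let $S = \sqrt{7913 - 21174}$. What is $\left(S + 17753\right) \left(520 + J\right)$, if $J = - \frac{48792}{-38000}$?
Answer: $\frac{2313588713}{250} + \frac{130321 i \sqrt{13261}}{250} \approx 9.2544 \cdot 10^{6} + 60029.0 i$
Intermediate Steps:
$J = \frac{321}{250}$ ($J = \left(-48792\right) \left(- \frac{1}{38000}\right) = \frac{321}{250} \approx 1.284$)
$S = i \sqrt{13261}$ ($S = \sqrt{-13261} = i \sqrt{13261} \approx 115.16 i$)
$\left(S + 17753\right) \left(520 + J\right) = \left(i \sqrt{13261} + 17753\right) \left(520 + \frac{321}{250}\right) = \left(17753 + i \sqrt{13261}\right) \frac{130321}{250} = \frac{2313588713}{250} + \frac{130321 i \sqrt{13261}}{250}$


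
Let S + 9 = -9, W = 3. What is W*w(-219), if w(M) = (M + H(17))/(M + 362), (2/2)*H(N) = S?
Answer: -711/143 ≈ -4.9720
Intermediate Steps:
S = -18 (S = -9 - 9 = -18)
H(N) = -18
w(M) = (-18 + M)/(362 + M) (w(M) = (M - 18)/(M + 362) = (-18 + M)/(362 + M))
W*w(-219) = 3*((-18 - 219)/(362 - 219)) = 3*(-237/143) = -711/143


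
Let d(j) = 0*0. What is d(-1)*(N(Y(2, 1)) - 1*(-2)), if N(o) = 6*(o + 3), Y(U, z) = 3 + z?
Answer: 0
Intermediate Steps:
d(j) = 0
N(o) = 18 + 6*o (N(o) = 6*(3 + o) = 18 + 6*o)
d(-1)*(N(Y(2, 1)) - 1*(-2)) = 0*((18 + 6*(3 + 1)) - 1*(-2)) = 0*((18 + 6*4) + 2) = 0*((18 + 24) + 2) = 0*(42 + 2) = 0*44 = 0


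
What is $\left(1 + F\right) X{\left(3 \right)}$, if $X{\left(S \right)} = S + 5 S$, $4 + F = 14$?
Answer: $198$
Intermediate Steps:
$F = 10$ ($F = -4 + 14 = 10$)
$X{\left(S \right)} = 6 S$
$\left(1 + F\right) X{\left(3 \right)} = \left(1 + 10\right) 6 \cdot 3 = 11 \cdot 18 = 198$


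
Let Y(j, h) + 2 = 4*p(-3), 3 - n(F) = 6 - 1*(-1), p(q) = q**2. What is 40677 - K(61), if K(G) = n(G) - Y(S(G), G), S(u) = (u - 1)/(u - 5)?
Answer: 40715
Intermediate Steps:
S(u) = (-1 + u)/(-5 + u)
n(F) = -4 (n(F) = 3 - (6 - 1*(-1)) = 3 - (6 + 1) = 3 - 1*7 = 3 - 7 = -4)
Y(j, h) = 34 (Y(j, h) = -2 + 4*(-3)**2 = -2 + 4*9 = -2 + 36 = 34)
K(G) = -38 (K(G) = -4 - 1*34 = -4 - 34 = -38)
40677 - K(61) = 40677 - 1*(-38) = 40677 + 38 = 40715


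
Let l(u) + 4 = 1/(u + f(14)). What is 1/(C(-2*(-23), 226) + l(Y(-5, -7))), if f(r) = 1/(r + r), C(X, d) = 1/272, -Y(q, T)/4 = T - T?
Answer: 272/6529 ≈ 0.041660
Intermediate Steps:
Y(q, T) = 0 (Y(q, T) = -4*(T - T) = -4*0 = 0)
C(X, d) = 1/272
f(r) = 1/(2*r)
l(u) = -4 + 1/(1/28 + u) (l(u) = -4 + 1/(u + (½)/14) = -4 + 1/(u + (½)*(1/14)) = -4 + 1/(u + 1/28) = -4 + 1/(1/28 + u))
1/(C(-2*(-23), 226) + l(Y(-5, -7))) = 1/(1/272 + 8*(3 - 14*0)/(1 + 28*0)) = 1/(1/272 + 8*(3 + 0)/(1 + 0)) = 1/(1/272 + 8*3/1) = 1/(1/272 + 8*1*3) = 1/(1/272 + 24) = 1/(6529/272) = 272/6529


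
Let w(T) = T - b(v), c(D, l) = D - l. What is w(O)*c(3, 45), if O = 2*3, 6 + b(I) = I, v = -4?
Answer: -672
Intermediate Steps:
b(I) = -6 + I
O = 6
w(T) = 10 + T (w(T) = T - (-6 - 4) = T - 1*(-10) = T + 10 = 10 + T)
w(O)*c(3, 45) = (10 + 6)*(3 - 1*45) = 16*(3 - 45) = 16*(-42) = -672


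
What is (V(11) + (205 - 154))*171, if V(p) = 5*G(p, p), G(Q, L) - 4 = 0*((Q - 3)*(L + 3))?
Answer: 12141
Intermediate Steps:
G(Q, L) = 4 (G(Q, L) = 4 + 0*((Q - 3)*(L + 3)) = 4 + 0*((-3 + Q)*(3 + L)) = 4 + 0 = 4)
V(p) = 20 (V(p) = 5*4 = 20)
(V(11) + (205 - 154))*171 = (20 + (205 - 154))*171 = (20 + 51)*171 = 71*171 = 12141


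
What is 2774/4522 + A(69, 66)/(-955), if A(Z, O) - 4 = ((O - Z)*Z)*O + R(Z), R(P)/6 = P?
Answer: 1645751/113645 ≈ 14.482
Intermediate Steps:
R(P) = 6*P
A(Z, O) = 4 + 6*Z + O*Z*(O - Z) (A(Z, O) = 4 + (((O - Z)*Z)*O + 6*Z) = 4 + ((Z*(O - Z))*O + 6*Z) = 4 + (O*Z*(O - Z) + 6*Z) = 4 + (6*Z + O*Z*(O - Z)) = 4 + 6*Z + O*Z*(O - Z))
2774/4522 + A(69, 66)/(-955) = 2774/4522 + (4 + 6*69 + 69*66² - 1*66*69²)/(-955) = 2774*(1/4522) + (4 + 414 + 69*4356 - 1*66*4761)*(-1/955) = 73/119 + (4 + 414 + 300564 - 314226)*(-1/955) = 73/119 - 13244*(-1/955) = 73/119 + 13244/955 = 1645751/113645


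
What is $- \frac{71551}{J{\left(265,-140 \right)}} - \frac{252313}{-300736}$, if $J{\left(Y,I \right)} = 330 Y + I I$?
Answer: $\frac{2746072557}{16096894400} \approx 0.1706$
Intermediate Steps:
$J{\left(Y,I \right)} = I^{2} + 330 Y$ ($J{\left(Y,I \right)} = 330 Y + I^{2} = I^{2} + 330 Y$)
$- \frac{71551}{J{\left(265,-140 \right)}} - \frac{252313}{-300736} = - \frac{71551}{\left(-140\right)^{2} + 330 \cdot 265} - \frac{252313}{-300736} = - \frac{71551}{19600 + 87450} - - \frac{252313}{300736} = - \frac{71551}{107050} + \frac{252313}{300736} = \frac{2746072557}{16096894400}$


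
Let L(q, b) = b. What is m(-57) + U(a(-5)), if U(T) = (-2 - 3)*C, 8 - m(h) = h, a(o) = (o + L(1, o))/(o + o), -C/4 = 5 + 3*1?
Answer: 225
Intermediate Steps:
C = -32 (C = -4*(5 + 3*1) = -4*(5 + 3) = -4*8 = -32)
a(o) = 1 (a(o) = (o + o)/(o + o) = (2*o)/((2*o)) = (2*o)*(1/(2*o)) = 1)
m(h) = 8 - h
U(T) = 160 (U(T) = (-2 - 3)*(-32) = -5*(-32) = 160)
m(-57) + U(a(-5)) = (8 - 1*(-57)) + 160 = (8 + 57) + 160 = 65 + 160 = 225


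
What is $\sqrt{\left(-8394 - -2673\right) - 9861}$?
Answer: $7 i \sqrt{318} \approx 124.83 i$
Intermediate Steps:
$\sqrt{\left(-8394 - -2673\right) - 9861} = \sqrt{\left(-8394 + 2673\right) - 9861} = \sqrt{-5721 - 9861} = \sqrt{-15582} = 7 i \sqrt{318}$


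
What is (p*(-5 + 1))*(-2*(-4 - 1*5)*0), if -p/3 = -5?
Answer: 0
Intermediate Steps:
p = 15 (p = -3*(-5) = 15)
(p*(-5 + 1))*(-2*(-4 - 1*5)*0) = (15*(-5 + 1))*(-2*(-4 - 1*5)*0) = (15*(-4))*(-2*(-4 - 5)*0) = -60*(-2*(-9))*0 = -1080*0 = -60*0 = 0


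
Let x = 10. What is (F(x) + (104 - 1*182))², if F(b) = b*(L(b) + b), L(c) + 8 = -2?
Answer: 6084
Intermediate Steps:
L(c) = -10 (L(c) = -8 - 2 = -10)
F(b) = b*(-10 + b)
(F(x) + (104 - 1*182))² = (10*(-10 + 10) + (104 - 1*182))² = (10*0 + (104 - 182))² = (0 - 78)² = (-78)² = 6084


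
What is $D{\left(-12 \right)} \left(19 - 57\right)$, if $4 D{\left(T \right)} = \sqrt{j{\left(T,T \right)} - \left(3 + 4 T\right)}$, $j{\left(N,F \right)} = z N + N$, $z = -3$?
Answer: $- \frac{19 \sqrt{69}}{2} \approx -78.913$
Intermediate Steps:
$j{\left(N,F \right)} = - 2 N$ ($j{\left(N,F \right)} = - 3 N + N = - 2 N$)
$D{\left(T \right)} = \frac{\sqrt{-3 - 6 T}}{4}$ ($D{\left(T \right)} = \frac{\sqrt{- 2 T - \left(3 + 4 T\right)}}{4} = \frac{\sqrt{-3 - 6 T}}{4}$)
$D{\left(-12 \right)} \left(19 - 57\right) = \frac{\sqrt{-3 - -72}}{4} \left(19 - 57\right) = \frac{\sqrt{-3 + 72}}{4} \left(-38\right) = \frac{\sqrt{69}}{4} \left(-38\right) = - \frac{19 \sqrt{69}}{2}$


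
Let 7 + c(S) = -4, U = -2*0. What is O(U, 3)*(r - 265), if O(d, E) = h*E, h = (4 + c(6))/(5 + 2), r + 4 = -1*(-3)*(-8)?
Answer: 879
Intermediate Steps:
U = 0
c(S) = -11 (c(S) = -7 - 4 = -11)
r = -28 (r = -4 - 1*(-3)*(-8) = -4 + 3*(-8) = -4 - 24 = -28)
h = -1 (h = (4 - 11)/(5 + 2) = -7/7 = -7*⅐ = -1)
O(d, E) = -E
O(U, 3)*(r - 265) = (-1*3)*(-28 - 265) = -3*(-293) = 879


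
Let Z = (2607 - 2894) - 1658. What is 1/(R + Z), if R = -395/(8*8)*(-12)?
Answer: -16/29935 ≈ -0.00053449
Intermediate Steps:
R = 1185/16 (R = -395/64*(-12) = 1185/16 ≈ 74.063)
Z = -1945 (Z = -287 - 1658 = -1945)
1/(R + Z) = 1/(1185/16 - 1945) = 1/(-29935/16) = -16/29935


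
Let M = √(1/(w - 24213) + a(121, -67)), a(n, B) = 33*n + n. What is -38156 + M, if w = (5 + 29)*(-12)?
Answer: -38156 + √2493880614453/24621 ≈ -38092.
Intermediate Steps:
a(n, B) = 34*n
w = -408 (w = 34*(-12) = -408)
M = √2493880614453/24621 (M = √(1/(-408 - 24213) + 34*121) = √(1/(-24621) + 4114) = √(-1/24621 + 4114) = √(101290793/24621) = √2493880614453/24621 ≈ 64.141)
-38156 + M = -38156 + √2493880614453/24621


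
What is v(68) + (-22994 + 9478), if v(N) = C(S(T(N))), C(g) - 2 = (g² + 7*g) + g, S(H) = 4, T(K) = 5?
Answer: -13466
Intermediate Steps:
C(g) = 2 + g² + 8*g (C(g) = 2 + ((g² + 7*g) + g) = 2 + (g² + 8*g) = 2 + g² + 8*g)
v(N) = 50 (v(N) = 2 + 4² + 8*4 = 2 + 16 + 32 = 50)
v(68) + (-22994 + 9478) = 50 + (-22994 + 9478) = 50 - 13516 = -13466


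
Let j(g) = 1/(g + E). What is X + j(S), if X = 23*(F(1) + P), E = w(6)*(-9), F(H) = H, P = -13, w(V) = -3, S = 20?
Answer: -12971/47 ≈ -275.98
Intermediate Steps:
E = 27 (E = -3*(-9) = 27)
j(g) = 1/(27 + g) (j(g) = 1/(g + 27) = 1/(27 + g))
X = -276 (X = 23*(1 - 13) = 23*(-12) = -276)
X + j(S) = -276 + 1/(27 + 20) = -276 + 1/47 = -12971/47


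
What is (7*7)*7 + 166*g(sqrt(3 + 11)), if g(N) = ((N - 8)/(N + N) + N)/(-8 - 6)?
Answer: 4719/14 - 415*sqrt(14)/49 ≈ 305.38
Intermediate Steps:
g(N) = -N/14 - (-8 + N)/(28*N) (g(N) = ((-8 + N)/((2*N)) + N)/(-14) = ((-8 + N)*(1/(2*N)) + N)*(-1/14) = ((-8 + N)/(2*N) + N)*(-1/14) = (N + (-8 + N)/(2*N))*(-1/14) = -N/14 - (-8 + N)/(28*N))
(7*7)*7 + 166*g(sqrt(3 + 11)) = (7*7)*7 + 166*((8 - sqrt(3 + 11) - 2*(sqrt(3 + 11))**2)/(28*(sqrt(3 + 11)))) = 49*7 + 166*((8 - sqrt(14) - 2*(sqrt(14))**2)/(28*(sqrt(14)))) = 343 + 166*((sqrt(14)/14)*(8 - sqrt(14) - 2*14)/28) = 343 + 166*((sqrt(14)/14)*(8 - sqrt(14) - 28)/28) = 343 + 166*((sqrt(14)/14)*(-20 - sqrt(14))/28) = 343 + 166*(sqrt(14)*(-20 - sqrt(14))/392) = 343 + 83*sqrt(14)*(-20 - sqrt(14))/196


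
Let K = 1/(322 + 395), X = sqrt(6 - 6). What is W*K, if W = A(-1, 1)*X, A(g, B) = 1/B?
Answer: 0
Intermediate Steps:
X = 0 (X = sqrt(0) = 0)
W = 0 (W = 0/1 = 1*0 = 0)
K = 1/717 ≈ 0.0013947
W*K = 0*(1/717) = 0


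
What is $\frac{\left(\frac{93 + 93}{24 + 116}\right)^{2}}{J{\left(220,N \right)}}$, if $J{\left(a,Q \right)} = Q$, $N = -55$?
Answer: $- \frac{8649}{269500} \approx -0.032093$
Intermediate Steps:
$\frac{\left(\frac{93 + 93}{24 + 116}\right)^{2}}{J{\left(220,N \right)}} = \frac{\left(\frac{93 + 93}{24 + 116}\right)^{2}}{-55} = \left(\frac{186}{140}\right)^{2} \left(- \frac{1}{55}\right) = \left(186 \cdot \frac{1}{140}\right)^{2} \left(- \frac{1}{55}\right) = \left(\frac{93}{70}\right)^{2} \left(- \frac{1}{55}\right) = \frac{8649}{4900} \left(- \frac{1}{55}\right) = - \frac{8649}{269500}$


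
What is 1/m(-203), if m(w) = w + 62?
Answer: -1/141 ≈ -0.0070922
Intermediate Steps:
m(w) = 62 + w
1/m(-203) = 1/(62 - 203) = 1/(-141) = -1/141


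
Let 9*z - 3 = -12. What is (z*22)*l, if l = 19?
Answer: -418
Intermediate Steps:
z = -1 (z = ⅓ + (⅑)*(-12) = ⅓ - 4/3 = -1)
(z*22)*l = -1*22*19 = -22*19 = -418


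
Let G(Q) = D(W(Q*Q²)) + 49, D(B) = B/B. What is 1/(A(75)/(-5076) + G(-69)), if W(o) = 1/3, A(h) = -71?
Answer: 5076/253871 ≈ 0.019994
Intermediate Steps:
W(o) = ⅓
D(B) = 1
G(Q) = 50 (G(Q) = 1 + 49 = 50)
1/(A(75)/(-5076) + G(-69)) = 1/(-71/(-5076) + 50) = 1/(-71*(-1/5076) + 50) = 1/(71/5076 + 50) = 1/(253871/5076) = 5076/253871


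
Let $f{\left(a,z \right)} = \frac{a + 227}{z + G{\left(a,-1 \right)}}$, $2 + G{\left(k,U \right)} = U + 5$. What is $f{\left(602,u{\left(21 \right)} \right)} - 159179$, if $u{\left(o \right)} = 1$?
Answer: $- \frac{476708}{3} \approx -1.589 \cdot 10^{5}$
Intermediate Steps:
$G{\left(k,U \right)} = 3 + U$ ($G{\left(k,U \right)} = -2 + \left(U + 5\right) = -2 + \left(5 + U\right) = 3 + U$)
$f{\left(a,z \right)} = \frac{227 + a}{2 + z}$ ($f{\left(a,z \right)} = \frac{a + 227}{z + \left(3 - 1\right)} = \frac{227 + a}{z + 2} = \frac{227 + a}{2 + z}$)
$f{\left(602,u{\left(21 \right)} \right)} - 159179 = \frac{227 + 602}{2 + 1} - 159179 = \frac{1}{3} \cdot 829 - 159179 = \frac{829}{3} - 159179 = - \frac{476708}{3}$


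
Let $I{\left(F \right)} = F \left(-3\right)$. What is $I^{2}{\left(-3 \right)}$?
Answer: $81$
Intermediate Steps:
$I{\left(F \right)} = - 3 F$
$I^{2}{\left(-3 \right)} = \left(\left(-3\right) \left(-3\right)\right)^{2} = 9^{2} = 81$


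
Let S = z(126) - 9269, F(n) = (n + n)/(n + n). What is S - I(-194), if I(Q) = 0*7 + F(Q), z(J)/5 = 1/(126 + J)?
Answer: -2336035/252 ≈ -9270.0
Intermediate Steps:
z(J) = 5/(126 + J)
F(n) = 1 (F(n) = (2*n)/((2*n)) = (2*n)*(1/(2*n)) = 1)
S = -2335783/252 (S = 5/(126 + 126) - 9269 = 5/252 - 9269 = -2335783/252 ≈ -9269.0)
I(Q) = 1 (I(Q) = 0*7 + 1 = 0 + 1 = 1)
S - I(-194) = -2335783/252 - 1*1 = -2335783/252 - 1 = -2336035/252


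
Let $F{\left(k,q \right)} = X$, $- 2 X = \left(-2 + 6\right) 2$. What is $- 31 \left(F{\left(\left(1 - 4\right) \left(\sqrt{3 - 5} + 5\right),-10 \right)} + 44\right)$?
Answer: $-1240$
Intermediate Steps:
$X = -4$ ($X = - \frac{\left(-2 + 6\right) 2}{2} = - \frac{4 \cdot 2}{2} = \left(- \frac{1}{2}\right) 8 = -4$)
$F{\left(k,q \right)} = -4$
$- 31 \left(F{\left(\left(1 - 4\right) \left(\sqrt{3 - 5} + 5\right),-10 \right)} + 44\right) = - 31 \left(-4 + 44\right) = \left(-31\right) 40 = -1240$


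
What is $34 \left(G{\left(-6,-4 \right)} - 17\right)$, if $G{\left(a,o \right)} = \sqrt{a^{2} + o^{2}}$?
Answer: $-578 + 68 \sqrt{13} \approx -332.82$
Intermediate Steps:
$34 \left(G{\left(-6,-4 \right)} - 17\right) = 34 \left(\sqrt{\left(-6\right)^{2} + \left(-4\right)^{2}} - 17\right) = 34 \left(\sqrt{36 + 16} - 17\right) = 34 \left(\sqrt{52} - 17\right) = 34 \left(2 \sqrt{13} - 17\right) = 34 \left(-17 + 2 \sqrt{13}\right) = -578 + 68 \sqrt{13}$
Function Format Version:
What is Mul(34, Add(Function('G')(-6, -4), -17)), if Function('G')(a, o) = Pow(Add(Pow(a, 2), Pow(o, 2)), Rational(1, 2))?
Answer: Add(-578, Mul(68, Pow(13, Rational(1, 2)))) ≈ -332.82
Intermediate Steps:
Mul(34, Add(Function('G')(-6, -4), -17)) = Mul(34, Add(Pow(Add(Pow(-6, 2), Pow(-4, 2)), Rational(1, 2)), -17)) = Mul(34, Add(Pow(Add(36, 16), Rational(1, 2)), -17)) = Mul(34, Add(Pow(52, Rational(1, 2)), -17)) = Mul(34, Add(Mul(2, Pow(13, Rational(1, 2))), -17)) = Mul(34, Add(-17, Mul(2, Pow(13, Rational(1, 2))))) = Add(-578, Mul(68, Pow(13, Rational(1, 2))))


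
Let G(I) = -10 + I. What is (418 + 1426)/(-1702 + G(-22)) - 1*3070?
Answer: -2662612/867 ≈ -3071.1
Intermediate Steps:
(418 + 1426)/(-1702 + G(-22)) - 1*3070 = (418 + 1426)/(-1702 + (-10 - 22)) - 1*3070 = 1844/(-1702 - 32) - 3070 = 1844/(-1734) - 3070 = 1844*(-1/1734) - 3070 = -922/867 - 3070 = -2662612/867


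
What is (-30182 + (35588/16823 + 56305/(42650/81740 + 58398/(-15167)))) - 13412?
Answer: -420052736859581048/6942145483531 ≈ -60508.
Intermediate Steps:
(-30182 + (35588/16823 + 56305/(42650/81740 + 58398/(-15167)))) - 13412 = (-30182 + (35588*(1/16823) + 56305/(42650*(1/81740) + 58398*(-1/15167)))) - 13412 = (-30182 + (35588/16823 + 56305/(4265/8174 - 58398/15167))) - 13412 = (-30182 + (35588/16823 + 56305/(-412657997/123975058))) - 13412 = (-30182 + (35588/16823 + 56305*(-123975058/412657997))) - 13412 = (-30182 + (35588/16823 - 6980415640690/412657997)) - 13412 = (-30182 - 117416846650530634/6942145483531) - 13412 = -326944681634463276/6942145483531 - 13412 = -420052736859581048/6942145483531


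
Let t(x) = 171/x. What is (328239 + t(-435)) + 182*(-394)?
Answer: 37196938/145 ≈ 2.5653e+5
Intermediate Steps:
(328239 + t(-435)) + 182*(-394) = (328239 + 171/(-435)) + 182*(-394) = (328239 + 171*(-1/435)) - 71708 = (328239 - 57/145) - 71708 = 47594598/145 - 71708 = 37196938/145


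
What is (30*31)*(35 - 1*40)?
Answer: -4650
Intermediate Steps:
(30*31)*(35 - 1*40) = 930*(35 - 40) = 930*(-5) = -4650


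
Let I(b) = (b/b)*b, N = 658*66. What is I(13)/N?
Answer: 13/43428 ≈ 0.00029935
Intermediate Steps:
N = 43428
I(b) = b (I(b) = 1*b = b)
I(13)/N = 13/43428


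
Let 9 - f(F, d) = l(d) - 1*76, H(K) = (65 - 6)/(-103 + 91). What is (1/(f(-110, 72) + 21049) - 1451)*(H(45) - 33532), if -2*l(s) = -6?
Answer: 1028278084870/21131 ≈ 4.8662e+7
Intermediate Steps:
l(s) = 3 (l(s) = -½*(-6) = 3)
H(K) = -59/12 (H(K) = 59/(-12) = 59*(-1/12) = -59/12)
f(F, d) = 82 (f(F, d) = 9 - (3 - 1*76) = 9 - (3 - 76) = 9 - 1*(-73) = 9 + 73 = 82)
(1/(f(-110, 72) + 21049) - 1451)*(H(45) - 33532) = (1/(82 + 21049) - 1451)*(-59/12 - 33532) = (1/21131 - 1451)*(-402443/12) = -30661080/21131*(-402443/12) = 1028278084870/21131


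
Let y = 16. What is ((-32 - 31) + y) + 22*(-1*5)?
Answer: -157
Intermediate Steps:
((-32 - 31) + y) + 22*(-1*5) = ((-32 - 31) + 16) + 22*(-1*5) = (-63 + 16) + 22*(-5) = -47 - 110 = -157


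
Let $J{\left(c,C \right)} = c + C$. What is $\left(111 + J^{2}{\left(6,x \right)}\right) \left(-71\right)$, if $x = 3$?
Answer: $-13632$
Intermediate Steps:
$J{\left(c,C \right)} = C + c$
$\left(111 + J^{2}{\left(6,x \right)}\right) \left(-71\right) = \left(111 + \left(3 + 6\right)^{2}\right) \left(-71\right) = \left(111 + 9^{2}\right) \left(-71\right) = \left(111 + 81\right) \left(-71\right) = 192 \left(-71\right) = -13632$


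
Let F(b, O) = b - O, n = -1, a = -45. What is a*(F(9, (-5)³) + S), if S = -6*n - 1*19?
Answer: -5445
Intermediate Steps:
S = -13 (S = -6*(-1) - 1*19 = 6 - 19 = -13)
a*(F(9, (-5)³) + S) = -45*((9 - 1*(-5)³) - 13) = -45*((9 - 1*(-125)) - 13) = -45*((9 + 125) - 13) = -45*(134 - 13) = -45*121 = -5445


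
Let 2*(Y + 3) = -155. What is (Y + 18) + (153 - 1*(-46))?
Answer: 273/2 ≈ 136.50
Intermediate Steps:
Y = -161/2 (Y = -3 + (½)*(-155) = -3 - 155/2 = -161/2 ≈ -80.500)
(Y + 18) + (153 - 1*(-46)) = (-161/2 + 18) + (153 - 1*(-46)) = -125/2 + (153 + 46) = -125/2 + 199 = 273/2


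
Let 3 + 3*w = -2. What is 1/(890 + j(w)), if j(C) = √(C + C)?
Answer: 267/237631 - I*√30/2376310 ≈ 0.0011236 - 2.3049e-6*I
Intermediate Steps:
w = -5/3 (w = -1 + (⅓)*(-2) = -1 - ⅔ = -5/3 ≈ -1.6667)
j(C) = √2*√C (j(C) = √(2*C) = √2*√C)
1/(890 + j(w)) = 1/(890 + √2*√(-5/3)) = 1/(890 + √2*(I*√15/3)) = 1/(890 + I*√30/3)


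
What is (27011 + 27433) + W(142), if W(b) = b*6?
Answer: 55296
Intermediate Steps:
W(b) = 6*b
(27011 + 27433) + W(142) = (27011 + 27433) + 6*142 = 54444 + 852 = 55296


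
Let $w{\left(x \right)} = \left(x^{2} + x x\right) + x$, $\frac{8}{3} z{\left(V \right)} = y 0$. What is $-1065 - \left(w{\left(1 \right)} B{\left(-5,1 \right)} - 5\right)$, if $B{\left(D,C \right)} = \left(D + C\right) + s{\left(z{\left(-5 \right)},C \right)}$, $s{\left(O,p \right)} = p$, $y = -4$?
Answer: $-1051$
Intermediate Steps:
$z{\left(V \right)} = 0$ ($z{\left(V \right)} = \frac{3 \left(\left(-4\right) 0\right)}{8} = \frac{3}{8} \cdot 0 = 0$)
$w{\left(x \right)} = x + 2 x^{2}$ ($w{\left(x \right)} = \left(x^{2} + x^{2}\right) + x = 2 x^{2} + x = x + 2 x^{2}$)
$B{\left(D,C \right)} = D + 2 C$ ($B{\left(D,C \right)} = \left(D + C\right) + C = \left(C + D\right) + C = D + 2 C$)
$-1065 - \left(w{\left(1 \right)} B{\left(-5,1 \right)} - 5\right) = -1065 - \left(1 \left(1 + 2 \cdot 1\right) \left(-5 + 2 \cdot 1\right) - 5\right) = -1065 - \left(1 \left(1 + 2\right) \left(-5 + 2\right) - 5\right) = -1065 - \left(1 \cdot 3 \left(-3\right) - 5\right) = -1065 - \left(3 \left(-3\right) - 5\right) = -1065 - \left(-9 - 5\right) = -1065 - -14 = -1065 + 14 = -1051$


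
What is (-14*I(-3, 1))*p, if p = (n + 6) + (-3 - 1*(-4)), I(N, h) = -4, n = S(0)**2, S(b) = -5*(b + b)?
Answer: 392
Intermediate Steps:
S(b) = -10*b
n = 0 (n = (-10*0)**2 = 0**2 = 0)
p = 7 (p = (0 + 6) + (-3 - 1*(-4)) = 6 + (-3 + 4) = 6 + 1 = 7)
(-14*I(-3, 1))*p = -14*(-4)*7 = 56*7 = 392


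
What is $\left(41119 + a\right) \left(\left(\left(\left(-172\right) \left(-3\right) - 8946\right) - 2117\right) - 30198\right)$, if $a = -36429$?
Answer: $-191094050$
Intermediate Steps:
$\left(41119 + a\right) \left(\left(\left(\left(-172\right) \left(-3\right) - 8946\right) - 2117\right) - 30198\right) = \left(41119 - 36429\right) \left(\left(\left(\left(-172\right) \left(-3\right) - 8946\right) - 2117\right) - 30198\right) = 4690 \left(\left(\left(516 - 8946\right) - 2117\right) - 30198\right) = 4690 \left(\left(-8430 - 2117\right) - 30198\right) = 4690 \left(-10547 - 30198\right) = 4690 \left(-40745\right) = -191094050$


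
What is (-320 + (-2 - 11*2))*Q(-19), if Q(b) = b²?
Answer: -124184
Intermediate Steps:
(-320 + (-2 - 11*2))*Q(-19) = (-320 + (-2 - 11*2))*(-19)² = (-320 + (-2 - 22))*361 = (-320 - 24)*361 = -344*361 = -124184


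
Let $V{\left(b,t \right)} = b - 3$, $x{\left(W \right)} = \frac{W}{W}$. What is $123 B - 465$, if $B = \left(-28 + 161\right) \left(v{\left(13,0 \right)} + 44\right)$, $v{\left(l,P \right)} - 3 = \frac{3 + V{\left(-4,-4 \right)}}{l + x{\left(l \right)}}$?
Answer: $763734$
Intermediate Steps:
$x{\left(W \right)} = 1$
$V{\left(b,t \right)} = -3 + b$
$v{\left(l,P \right)} = 3 - \frac{4}{1 + l}$ ($v{\left(l,P \right)} = 3 + \frac{3 - 7}{l + 1} = 3 + \frac{3 - 7}{1 + l} = 3 - \frac{4}{1 + l}$)
$B = 6213$ ($B = \left(-28 + 161\right) \left(\frac{-1 + 3 \cdot 13}{1 + 13} + 44\right) = 133 \left(\frac{-1 + 39}{14} + 44\right) = 133 \left(\frac{1}{14} \cdot 38 + 44\right) = 133 \left(\frac{19}{7} + 44\right) = 133 \cdot \frac{327}{7} = 6213$)
$123 B - 465 = 123 \cdot 6213 - 465 = 764199 - 465 = 763734$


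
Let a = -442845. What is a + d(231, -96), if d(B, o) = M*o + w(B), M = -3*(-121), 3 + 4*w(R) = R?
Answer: -477636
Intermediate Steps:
w(R) = -3/4 + R/4
M = 363
d(B, o) = -3/4 + 363*o + B/4 (d(B, o) = 363*o + (-3/4 + B/4) = -3/4 + 363*o + B/4)
a + d(231, -96) = -442845 + (-3/4 + 363*(-96) + (1/4)*231) = -442845 + (-3/4 - 34848 + 231/4) = -442845 - 34791 = -477636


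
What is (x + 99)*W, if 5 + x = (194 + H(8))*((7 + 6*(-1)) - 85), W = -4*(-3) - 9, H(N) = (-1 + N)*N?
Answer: -62718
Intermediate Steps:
H(N) = N*(-1 + N)
W = 3 (W = 12 - 9 = 3)
x = -21005 (x = -5 + (194 + 8*(-1 + 8))*((7 + 6*(-1)) - 85) = -5 + (194 + 8*7)*((7 - 6) - 85) = -5 + (194 + 56)*(1 - 85) = -5 + 250*(-84) = -5 - 21000 = -21005)
(x + 99)*W = (-21005 + 99)*3 = -20906*3 = -62718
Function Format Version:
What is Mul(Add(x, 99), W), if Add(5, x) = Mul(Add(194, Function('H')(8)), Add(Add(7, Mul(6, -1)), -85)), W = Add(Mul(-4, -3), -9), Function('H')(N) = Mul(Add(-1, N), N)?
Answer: -62718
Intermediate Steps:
Function('H')(N) = Mul(N, Add(-1, N))
W = 3 (W = Add(12, -9) = 3)
x = -21005 (x = Add(-5, Mul(Add(194, Mul(8, Add(-1, 8))), Add(Add(7, Mul(6, -1)), -85))) = Add(-5, Mul(Add(194, Mul(8, 7)), Add(Add(7, -6), -85))) = Add(-5, Mul(Add(194, 56), Add(1, -85))) = Add(-5, Mul(250, -84)) = Add(-5, -21000) = -21005)
Mul(Add(x, 99), W) = Mul(Add(-21005, 99), 3) = Mul(-20906, 3) = -62718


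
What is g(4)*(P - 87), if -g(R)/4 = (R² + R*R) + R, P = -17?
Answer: 14976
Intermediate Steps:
g(R) = -8*R² - 4*R (g(R) = -4*((R² + R*R) + R) = -4*((R² + R²) + R) = -4*(2*R² + R) = -4*(R + 2*R²) = -8*R² - 4*R)
g(4)*(P - 87) = (-4*4*(1 + 2*4))*(-17 - 87) = -4*4*(1 + 8)*(-104) = -4*4*9*(-104) = -144*(-104) = 14976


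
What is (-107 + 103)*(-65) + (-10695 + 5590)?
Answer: -4845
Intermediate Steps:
(-107 + 103)*(-65) + (-10695 + 5590) = -4*(-65) - 5105 = 260 - 5105 = -4845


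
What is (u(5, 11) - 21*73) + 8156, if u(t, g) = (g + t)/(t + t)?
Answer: 33123/5 ≈ 6624.6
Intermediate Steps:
u(t, g) = (g + t)/(2*t) (u(t, g) = (g + t)/((2*t)) = (g + t)*(1/(2*t)) = (g + t)/(2*t))
(u(5, 11) - 21*73) + 8156 = ((½)*(11 + 5)/5 - 21*73) + 8156 = ((½)*(⅕)*16 - 1533) + 8156 = (8/5 - 1533) + 8156 = -7657/5 + 8156 = 33123/5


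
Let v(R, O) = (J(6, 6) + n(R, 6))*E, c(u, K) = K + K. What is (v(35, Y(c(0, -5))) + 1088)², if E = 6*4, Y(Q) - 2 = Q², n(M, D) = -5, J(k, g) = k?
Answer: 1236544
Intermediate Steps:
c(u, K) = 2*K
Y(Q) = 2 + Q²
E = 24
v(R, O) = 24 (v(R, O) = (6 - 5)*24 = 1*24 = 24)
(v(35, Y(c(0, -5))) + 1088)² = (24 + 1088)² = 1112² = 1236544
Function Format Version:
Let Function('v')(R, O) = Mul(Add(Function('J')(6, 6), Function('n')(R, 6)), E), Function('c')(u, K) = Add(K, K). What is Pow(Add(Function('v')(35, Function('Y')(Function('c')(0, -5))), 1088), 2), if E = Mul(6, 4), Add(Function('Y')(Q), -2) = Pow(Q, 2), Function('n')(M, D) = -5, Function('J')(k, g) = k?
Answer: 1236544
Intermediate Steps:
Function('c')(u, K) = Mul(2, K)
Function('Y')(Q) = Add(2, Pow(Q, 2))
E = 24
Function('v')(R, O) = 24 (Function('v')(R, O) = Mul(Add(6, -5), 24) = Mul(1, 24) = 24)
Pow(Add(Function('v')(35, Function('Y')(Function('c')(0, -5))), 1088), 2) = Pow(Add(24, 1088), 2) = Pow(1112, 2) = 1236544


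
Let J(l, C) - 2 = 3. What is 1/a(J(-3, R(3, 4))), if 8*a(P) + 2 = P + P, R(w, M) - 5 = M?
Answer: 1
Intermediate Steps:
R(w, M) = 5 + M
J(l, C) = 5 (J(l, C) = 2 + 3 = 5)
a(P) = -1/4 + P/4 (a(P) = -1/4 + (P + P)/8 = -1/4 + (2*P)/8 = -1/4 + P/4)
1/a(J(-3, R(3, 4))) = 1/(-1/4 + (1/4)*5) = 1/(-1/4 + 5/4) = 1/1 = 1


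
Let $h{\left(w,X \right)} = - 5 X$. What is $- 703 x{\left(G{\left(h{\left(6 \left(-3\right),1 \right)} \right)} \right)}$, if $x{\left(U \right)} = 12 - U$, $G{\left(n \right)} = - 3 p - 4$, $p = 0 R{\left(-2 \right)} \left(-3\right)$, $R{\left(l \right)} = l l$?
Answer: $-11248$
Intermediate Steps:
$R{\left(l \right)} = l^{2}$
$p = 0$ ($p = 0 \left(-2\right)^{2} \left(-3\right) = 0 \cdot 4 \left(-3\right) = 0 \left(-3\right) = 0$)
$G{\left(n \right)} = -4$ ($G{\left(n \right)} = \left(-3\right) 0 - 4 = 0 - 4 = -4$)
$- 703 x{\left(G{\left(h{\left(6 \left(-3\right),1 \right)} \right)} \right)} = - 703 \left(12 - -4\right) = - 703 \left(12 + 4\right) = \left(-703\right) 16 = -11248$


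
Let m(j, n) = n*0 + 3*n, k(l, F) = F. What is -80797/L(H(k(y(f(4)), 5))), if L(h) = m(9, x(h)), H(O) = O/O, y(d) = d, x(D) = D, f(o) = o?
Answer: -80797/3 ≈ -26932.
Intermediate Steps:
m(j, n) = 3*n (m(j, n) = 0 + 3*n = 3*n)
H(O) = 1
L(h) = 3*h
-80797/L(H(k(y(f(4)), 5))) = -80797/(3*1) = -80797/3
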